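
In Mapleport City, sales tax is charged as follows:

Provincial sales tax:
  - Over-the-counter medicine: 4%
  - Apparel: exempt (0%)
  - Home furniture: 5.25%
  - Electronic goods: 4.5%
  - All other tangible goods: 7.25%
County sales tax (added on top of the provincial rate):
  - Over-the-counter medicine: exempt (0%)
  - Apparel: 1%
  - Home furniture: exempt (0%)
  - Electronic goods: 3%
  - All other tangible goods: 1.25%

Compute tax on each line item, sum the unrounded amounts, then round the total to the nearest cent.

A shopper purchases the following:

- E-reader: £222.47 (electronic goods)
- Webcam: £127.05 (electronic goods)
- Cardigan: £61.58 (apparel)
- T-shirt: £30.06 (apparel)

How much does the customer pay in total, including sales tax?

E-reader £222.47: electronic goods → 4.5% + 3% county = 7.5% → £16.68525
Webcam £127.05: electronic goods → 4.5% + 3% county = 7.5% → £9.52875
Cardigan £61.58: apparel → 0% + 1% county = 1% → £0.6158
T-shirt £30.06: apparel → 0% + 1% county = 1% → £0.3006
Subtotal = £441.16; unrounded tax = £27.1304 → £27.13; total due = £468.29

£468.29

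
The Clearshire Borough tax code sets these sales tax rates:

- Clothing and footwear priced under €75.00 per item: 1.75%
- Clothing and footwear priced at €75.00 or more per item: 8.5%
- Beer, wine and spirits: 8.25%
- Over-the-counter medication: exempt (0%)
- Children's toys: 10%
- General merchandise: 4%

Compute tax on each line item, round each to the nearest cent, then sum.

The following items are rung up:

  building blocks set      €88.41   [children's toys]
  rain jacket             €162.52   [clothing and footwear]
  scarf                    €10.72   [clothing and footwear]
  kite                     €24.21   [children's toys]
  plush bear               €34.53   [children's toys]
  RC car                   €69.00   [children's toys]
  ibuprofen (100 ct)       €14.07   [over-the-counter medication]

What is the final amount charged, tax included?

Building blocks set €88.41: children's toys → 10% → €8.84
Rain jacket €162.52: clothing and footwear, €75.00 or more → 8.5% → €13.81
Scarf €10.72: clothing and footwear, under €75.00 → 1.75% → €0.19
Kite €24.21: children's toys → 10% → €2.42
Plush bear €34.53: children's toys → 10% → €3.45
RC car €69.00: children's toys → 10% → €6.90
Ibuprofen (100 ct) €14.07: over-the-counter medication → 0% → €0.00
Subtotal = €403.46; tax = €35.61; total due = €439.07

€439.07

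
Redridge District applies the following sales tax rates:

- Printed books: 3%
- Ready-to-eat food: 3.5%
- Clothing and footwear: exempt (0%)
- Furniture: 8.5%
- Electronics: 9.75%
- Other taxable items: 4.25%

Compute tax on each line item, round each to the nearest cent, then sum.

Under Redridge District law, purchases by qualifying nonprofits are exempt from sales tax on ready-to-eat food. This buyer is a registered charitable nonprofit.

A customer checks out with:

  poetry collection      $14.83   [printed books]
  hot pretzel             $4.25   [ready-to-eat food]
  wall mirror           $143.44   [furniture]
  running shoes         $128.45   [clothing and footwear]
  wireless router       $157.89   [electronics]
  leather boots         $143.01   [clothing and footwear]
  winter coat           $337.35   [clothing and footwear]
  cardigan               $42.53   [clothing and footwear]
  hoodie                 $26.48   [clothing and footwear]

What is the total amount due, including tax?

Poetry collection $14.83: printed books → 3% → $0.44
Hot pretzel $4.25: ready-to-eat food, buyer-exempt → 0% → $0.00
Wall mirror $143.44: furniture → 8.5% → $12.19
Running shoes $128.45: clothing and footwear → 0% → $0.00
Wireless router $157.89: electronics → 9.75% → $15.39
Leather boots $143.01: clothing and footwear → 0% → $0.00
Winter coat $337.35: clothing and footwear → 0% → $0.00
Cardigan $42.53: clothing and footwear → 0% → $0.00
Hoodie $26.48: clothing and footwear → 0% → $0.00
Subtotal = $998.23; tax = $28.02; total due = $1026.25

$1026.25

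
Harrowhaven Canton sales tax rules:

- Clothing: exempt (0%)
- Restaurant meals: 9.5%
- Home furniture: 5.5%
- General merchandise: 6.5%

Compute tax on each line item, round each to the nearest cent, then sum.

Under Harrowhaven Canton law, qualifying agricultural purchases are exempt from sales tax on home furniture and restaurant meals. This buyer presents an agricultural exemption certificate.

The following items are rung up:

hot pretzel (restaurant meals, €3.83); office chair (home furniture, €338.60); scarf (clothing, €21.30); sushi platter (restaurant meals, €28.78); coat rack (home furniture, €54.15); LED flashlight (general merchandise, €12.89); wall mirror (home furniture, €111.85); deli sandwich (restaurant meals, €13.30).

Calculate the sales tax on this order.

Hot pretzel €3.83: restaurant meals, buyer-exempt → 0% → €0.00
Office chair €338.60: home furniture, buyer-exempt → 0% → €0.00
Scarf €21.30: clothing → 0% → €0.00
Sushi platter €28.78: restaurant meals, buyer-exempt → 0% → €0.00
Coat rack €54.15: home furniture, buyer-exempt → 0% → €0.00
LED flashlight €12.89: general merchandise → 6.5% → €0.84
Wall mirror €111.85: home furniture, buyer-exempt → 0% → €0.00
Deli sandwich €13.30: restaurant meals, buyer-exempt → 0% → €0.00
Total tax = €0.84

€0.84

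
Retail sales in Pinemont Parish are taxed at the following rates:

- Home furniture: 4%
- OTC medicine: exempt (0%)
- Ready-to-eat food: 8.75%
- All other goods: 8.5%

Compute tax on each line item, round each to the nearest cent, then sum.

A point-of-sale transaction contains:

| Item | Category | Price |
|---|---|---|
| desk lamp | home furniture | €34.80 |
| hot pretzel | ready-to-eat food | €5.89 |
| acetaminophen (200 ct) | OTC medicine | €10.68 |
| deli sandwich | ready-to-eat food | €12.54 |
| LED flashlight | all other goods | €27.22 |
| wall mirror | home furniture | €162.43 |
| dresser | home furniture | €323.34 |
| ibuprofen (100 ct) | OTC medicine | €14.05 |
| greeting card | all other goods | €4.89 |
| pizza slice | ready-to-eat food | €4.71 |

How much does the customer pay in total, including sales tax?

€626.13

Desk lamp €34.80: home furniture → 4% → €1.39
Hot pretzel €5.89: ready-to-eat food → 8.75% → €0.52
Acetaminophen (200 ct) €10.68: OTC medicine → 0% → €0.00
Deli sandwich €12.54: ready-to-eat food → 8.75% → €1.10
LED flashlight €27.22: all other goods → 8.5% → €2.31
Wall mirror €162.43: home furniture → 4% → €6.50
Dresser €323.34: home furniture → 4% → €12.93
Ibuprofen (100 ct) €14.05: OTC medicine → 0% → €0.00
Greeting card €4.89: all other goods → 8.5% → €0.42
Pizza slice €4.71: ready-to-eat food → 8.75% → €0.41
Subtotal = €600.55; tax = €25.58; total due = €626.13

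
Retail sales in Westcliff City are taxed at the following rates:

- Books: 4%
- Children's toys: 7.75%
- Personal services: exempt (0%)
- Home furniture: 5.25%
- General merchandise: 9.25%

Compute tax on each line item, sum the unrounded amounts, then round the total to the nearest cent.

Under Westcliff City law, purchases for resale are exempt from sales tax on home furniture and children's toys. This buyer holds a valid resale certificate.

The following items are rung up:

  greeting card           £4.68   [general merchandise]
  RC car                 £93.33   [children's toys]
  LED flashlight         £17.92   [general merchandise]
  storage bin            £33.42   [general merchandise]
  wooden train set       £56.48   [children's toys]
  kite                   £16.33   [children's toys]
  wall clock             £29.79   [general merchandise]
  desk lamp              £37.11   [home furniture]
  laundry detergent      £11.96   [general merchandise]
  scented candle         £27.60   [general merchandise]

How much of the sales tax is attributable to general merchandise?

Greeting card £4.68: general merchandise → 9.25% → £0.4329
LED flashlight £17.92: general merchandise → 9.25% → £1.6576
Storage bin £33.42: general merchandise → 9.25% → £3.09135
Wall clock £29.79: general merchandise → 9.25% → £2.755575
Laundry detergent £11.96: general merchandise → 9.25% → £1.1063
Scented candle £27.60: general merchandise → 9.25% → £2.553
Tax on general merchandise: unrounded sum = £11.596725 → £11.60

£11.60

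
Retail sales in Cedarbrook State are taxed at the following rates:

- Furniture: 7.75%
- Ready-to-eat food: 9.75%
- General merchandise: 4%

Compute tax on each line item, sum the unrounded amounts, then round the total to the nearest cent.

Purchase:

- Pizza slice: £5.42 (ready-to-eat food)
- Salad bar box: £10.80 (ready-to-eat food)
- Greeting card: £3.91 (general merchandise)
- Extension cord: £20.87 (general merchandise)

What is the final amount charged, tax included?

£43.57

Pizza slice £5.42: ready-to-eat food → 9.75% → £0.52845
Salad bar box £10.80: ready-to-eat food → 9.75% → £1.053
Greeting card £3.91: general merchandise → 4% → £0.1564
Extension cord £20.87: general merchandise → 4% → £0.8348
Subtotal = £41.00; unrounded tax = £2.57265 → £2.57; total due = £43.57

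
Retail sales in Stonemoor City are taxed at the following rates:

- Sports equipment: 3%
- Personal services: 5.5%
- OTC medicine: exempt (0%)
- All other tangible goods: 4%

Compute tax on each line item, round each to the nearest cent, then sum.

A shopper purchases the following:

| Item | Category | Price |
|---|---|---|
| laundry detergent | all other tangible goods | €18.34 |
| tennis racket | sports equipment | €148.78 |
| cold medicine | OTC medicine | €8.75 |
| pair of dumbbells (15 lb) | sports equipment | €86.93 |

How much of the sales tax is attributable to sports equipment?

Tennis racket €148.78: sports equipment → 3% → €4.46
Pair of dumbbells (15 lb) €86.93: sports equipment → 3% → €2.61
Tax on sports equipment = €4.46 + €2.61 = €7.07

€7.07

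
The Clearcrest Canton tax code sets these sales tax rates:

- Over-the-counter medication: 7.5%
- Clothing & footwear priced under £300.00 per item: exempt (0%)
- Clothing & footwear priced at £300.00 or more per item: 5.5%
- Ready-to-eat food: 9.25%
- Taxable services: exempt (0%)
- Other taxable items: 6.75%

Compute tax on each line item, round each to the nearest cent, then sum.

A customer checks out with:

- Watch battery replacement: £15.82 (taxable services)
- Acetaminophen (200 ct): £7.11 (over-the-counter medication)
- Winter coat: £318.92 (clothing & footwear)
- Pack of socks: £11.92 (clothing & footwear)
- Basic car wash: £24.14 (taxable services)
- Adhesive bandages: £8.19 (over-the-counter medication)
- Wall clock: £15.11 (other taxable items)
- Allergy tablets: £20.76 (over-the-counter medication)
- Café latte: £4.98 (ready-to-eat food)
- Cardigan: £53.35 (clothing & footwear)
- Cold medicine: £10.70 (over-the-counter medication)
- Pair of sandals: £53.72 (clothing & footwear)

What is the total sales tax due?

£22.52

Watch battery replacement £15.82: taxable services → 0% → £0.00
Acetaminophen (200 ct) £7.11: over-the-counter medication → 7.5% → £0.53
Winter coat £318.92: clothing & footwear, £300.00 or more → 5.5% → £17.54
Pack of socks £11.92: clothing & footwear, under £300.00 → 0% → £0.00
Basic car wash £24.14: taxable services → 0% → £0.00
Adhesive bandages £8.19: over-the-counter medication → 7.5% → £0.61
Wall clock £15.11: other taxable items → 6.75% → £1.02
Allergy tablets £20.76: over-the-counter medication → 7.5% → £1.56
Café latte £4.98: ready-to-eat food → 9.25% → £0.46
Cardigan £53.35: clothing & footwear, under £300.00 → 0% → £0.00
Cold medicine £10.70: over-the-counter medication → 7.5% → £0.80
Pair of sandals £53.72: clothing & footwear, under £300.00 → 0% → £0.00
Total tax = £0.53 + £17.54 + £0.61 + £1.02 + £1.56 + £0.46 + £0.80 = £22.52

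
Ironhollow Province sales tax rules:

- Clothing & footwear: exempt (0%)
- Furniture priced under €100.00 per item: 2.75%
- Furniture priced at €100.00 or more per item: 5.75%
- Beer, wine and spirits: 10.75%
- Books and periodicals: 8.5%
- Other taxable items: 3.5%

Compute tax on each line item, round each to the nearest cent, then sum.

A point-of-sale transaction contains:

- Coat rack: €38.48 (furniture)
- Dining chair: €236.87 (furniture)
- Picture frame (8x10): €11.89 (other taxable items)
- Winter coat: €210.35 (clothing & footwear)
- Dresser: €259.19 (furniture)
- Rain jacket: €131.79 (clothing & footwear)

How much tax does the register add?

€30.00

Coat rack €38.48: furniture, under €100.00 → 2.75% → €1.06
Dining chair €236.87: furniture, €100.00 or more → 5.75% → €13.62
Picture frame (8x10) €11.89: other taxable items → 3.5% → €0.42
Winter coat €210.35: clothing & footwear → 0% → €0.00
Dresser €259.19: furniture, €100.00 or more → 5.75% → €14.90
Rain jacket €131.79: clothing & footwear → 0% → €0.00
Total tax = €1.06 + €13.62 + €0.42 + €14.90 = €30.00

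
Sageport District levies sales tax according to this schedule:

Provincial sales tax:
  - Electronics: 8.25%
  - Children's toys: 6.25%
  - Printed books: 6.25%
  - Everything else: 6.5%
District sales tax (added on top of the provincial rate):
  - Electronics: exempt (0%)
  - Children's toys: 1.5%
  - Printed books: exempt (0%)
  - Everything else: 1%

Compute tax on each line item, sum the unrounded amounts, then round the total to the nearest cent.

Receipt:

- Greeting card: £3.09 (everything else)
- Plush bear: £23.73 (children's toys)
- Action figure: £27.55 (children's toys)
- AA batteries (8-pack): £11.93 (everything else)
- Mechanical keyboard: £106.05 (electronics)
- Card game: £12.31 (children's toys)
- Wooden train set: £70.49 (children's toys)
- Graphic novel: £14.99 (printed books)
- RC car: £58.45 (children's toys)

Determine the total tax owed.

£25.73

Greeting card £3.09: everything else → 6.5% + 1% district = 7.5% → £0.23175
Plush bear £23.73: children's toys → 6.25% + 1.5% district = 7.75% → £1.839075
Action figure £27.55: children's toys → 6.25% + 1.5% district = 7.75% → £2.135125
AA batteries (8-pack) £11.93: everything else → 6.5% + 1% district = 7.5% → £0.89475
Mechanical keyboard £106.05: electronics → 8.25% + 0% district = 8.25% → £8.749125
Card game £12.31: children's toys → 6.25% + 1.5% district = 7.75% → £0.954025
Wooden train set £70.49: children's toys → 6.25% + 1.5% district = 7.75% → £5.462975
Graphic novel £14.99: printed books → 6.25% + 0% district = 6.25% → £0.936875
RC car £58.45: children's toys → 6.25% + 1.5% district = 7.75% → £4.529875
Unrounded tax sum = £25.733575 → £25.73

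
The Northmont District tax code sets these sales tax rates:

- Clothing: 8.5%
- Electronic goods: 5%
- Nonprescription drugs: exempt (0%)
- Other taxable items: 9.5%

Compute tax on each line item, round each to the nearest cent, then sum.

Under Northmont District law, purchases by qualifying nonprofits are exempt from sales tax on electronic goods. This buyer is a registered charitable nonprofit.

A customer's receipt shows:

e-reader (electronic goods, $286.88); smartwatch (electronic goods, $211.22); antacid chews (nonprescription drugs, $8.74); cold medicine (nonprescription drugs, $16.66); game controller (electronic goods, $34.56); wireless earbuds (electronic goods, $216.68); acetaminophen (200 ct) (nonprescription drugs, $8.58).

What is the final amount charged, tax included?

E-reader $286.88: electronic goods, buyer-exempt → 0% → $0.00
Smartwatch $211.22: electronic goods, buyer-exempt → 0% → $0.00
Antacid chews $8.74: nonprescription drugs → 0% → $0.00
Cold medicine $16.66: nonprescription drugs → 0% → $0.00
Game controller $34.56: electronic goods, buyer-exempt → 0% → $0.00
Wireless earbuds $216.68: electronic goods, buyer-exempt → 0% → $0.00
Acetaminophen (200 ct) $8.58: nonprescription drugs → 0% → $0.00
Subtotal = $783.32; tax = $0.00; total due = $783.32

$783.32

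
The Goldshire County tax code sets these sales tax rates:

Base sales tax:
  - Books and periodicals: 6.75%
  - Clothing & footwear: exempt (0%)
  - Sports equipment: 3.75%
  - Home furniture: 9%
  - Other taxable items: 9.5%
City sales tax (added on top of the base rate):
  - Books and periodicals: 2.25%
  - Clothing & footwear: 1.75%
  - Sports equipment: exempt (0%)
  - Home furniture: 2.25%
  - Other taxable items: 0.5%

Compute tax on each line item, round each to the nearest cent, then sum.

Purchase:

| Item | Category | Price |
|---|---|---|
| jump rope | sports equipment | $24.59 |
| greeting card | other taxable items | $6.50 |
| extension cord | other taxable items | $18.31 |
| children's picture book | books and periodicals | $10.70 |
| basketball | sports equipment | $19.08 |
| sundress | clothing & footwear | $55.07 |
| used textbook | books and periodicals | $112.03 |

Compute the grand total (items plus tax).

$262.40

Jump rope $24.59: sports equipment → 3.75% + 0% city = 3.75% → $0.92
Greeting card $6.50: other taxable items → 9.5% + 0.5% city = 10% → $0.65
Extension cord $18.31: other taxable items → 9.5% + 0.5% city = 10% → $1.83
Children's picture book $10.70: books and periodicals → 6.75% + 2.25% city = 9% → $0.96
Basketball $19.08: sports equipment → 3.75% + 0% city = 3.75% → $0.72
Sundress $55.07: clothing & footwear → 0% + 1.75% city = 1.75% → $0.96
Used textbook $112.03: books and periodicals → 6.75% + 2.25% city = 9% → $10.08
Subtotal = $246.28; tax = $16.12; total due = $262.40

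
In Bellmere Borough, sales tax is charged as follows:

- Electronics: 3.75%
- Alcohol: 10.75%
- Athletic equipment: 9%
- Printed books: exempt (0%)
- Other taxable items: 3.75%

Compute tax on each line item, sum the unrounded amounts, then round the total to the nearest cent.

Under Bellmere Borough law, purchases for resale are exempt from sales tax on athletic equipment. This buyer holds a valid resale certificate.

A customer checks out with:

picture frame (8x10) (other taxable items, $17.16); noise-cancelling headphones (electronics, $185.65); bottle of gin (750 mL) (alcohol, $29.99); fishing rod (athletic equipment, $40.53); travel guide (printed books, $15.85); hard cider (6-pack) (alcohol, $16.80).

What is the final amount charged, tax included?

$318.62

Picture frame (8x10) $17.16: other taxable items → 3.75% → $0.6435
Noise-cancelling headphones $185.65: electronics → 3.75% → $6.961875
Bottle of gin (750 mL) $29.99: alcohol → 10.75% → $3.223925
Fishing rod $40.53: athletic equipment, buyer-exempt → 0% → $0.00
Travel guide $15.85: printed books → 0% → $0.00
Hard cider (6-pack) $16.80: alcohol → 10.75% → $1.806
Subtotal = $305.98; unrounded tax = $12.6353 → $12.64; total due = $318.62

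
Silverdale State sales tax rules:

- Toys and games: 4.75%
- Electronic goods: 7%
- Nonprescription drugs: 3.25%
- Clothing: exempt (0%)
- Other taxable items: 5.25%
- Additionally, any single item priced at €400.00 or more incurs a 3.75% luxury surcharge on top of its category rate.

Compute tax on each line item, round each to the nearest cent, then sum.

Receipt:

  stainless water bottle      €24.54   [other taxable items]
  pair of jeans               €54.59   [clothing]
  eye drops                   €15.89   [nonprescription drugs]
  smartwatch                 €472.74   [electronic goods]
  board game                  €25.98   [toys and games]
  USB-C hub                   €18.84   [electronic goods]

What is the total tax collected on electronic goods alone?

€52.14

Smartwatch €472.74: electronic goods → 7% + 3.75% surcharge = 10.75% → €50.82
USB-C hub €18.84: electronic goods → 7% → €1.32
Tax on electronic goods = €50.82 + €1.32 = €52.14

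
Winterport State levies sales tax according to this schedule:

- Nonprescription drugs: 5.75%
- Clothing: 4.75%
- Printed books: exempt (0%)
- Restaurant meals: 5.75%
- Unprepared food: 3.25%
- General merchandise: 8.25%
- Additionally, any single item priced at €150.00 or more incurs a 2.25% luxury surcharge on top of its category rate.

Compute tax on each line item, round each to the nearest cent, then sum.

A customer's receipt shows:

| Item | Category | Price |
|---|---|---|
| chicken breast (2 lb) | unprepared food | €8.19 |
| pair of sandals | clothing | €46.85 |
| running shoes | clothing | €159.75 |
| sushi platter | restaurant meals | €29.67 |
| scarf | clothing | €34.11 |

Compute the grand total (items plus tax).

Chicken breast (2 lb) €8.19: unprepared food → 3.25% → €0.27
Pair of sandals €46.85: clothing → 4.75% → €2.23
Running shoes €159.75: clothing → 4.75% + 2.25% surcharge = 7% → €11.18
Sushi platter €29.67: restaurant meals → 5.75% → €1.71
Scarf €34.11: clothing → 4.75% → €1.62
Subtotal = €278.57; tax = €17.01; total due = €295.58

€295.58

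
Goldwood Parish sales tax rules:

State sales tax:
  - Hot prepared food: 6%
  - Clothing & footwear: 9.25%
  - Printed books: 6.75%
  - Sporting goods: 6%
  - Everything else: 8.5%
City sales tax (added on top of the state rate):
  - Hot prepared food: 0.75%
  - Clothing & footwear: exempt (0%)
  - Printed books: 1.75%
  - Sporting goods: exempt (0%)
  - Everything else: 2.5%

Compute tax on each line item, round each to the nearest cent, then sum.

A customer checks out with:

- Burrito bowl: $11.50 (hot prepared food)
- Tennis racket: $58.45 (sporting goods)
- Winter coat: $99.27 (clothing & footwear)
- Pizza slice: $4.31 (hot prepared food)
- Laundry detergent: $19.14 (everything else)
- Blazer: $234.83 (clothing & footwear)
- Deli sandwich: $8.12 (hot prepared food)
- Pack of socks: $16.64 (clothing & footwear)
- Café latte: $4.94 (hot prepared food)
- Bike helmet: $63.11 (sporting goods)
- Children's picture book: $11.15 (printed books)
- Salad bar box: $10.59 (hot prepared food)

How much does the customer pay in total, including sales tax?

$587.51

Burrito bowl $11.50: hot prepared food → 6% + 0.75% city = 6.75% → $0.78
Tennis racket $58.45: sporting goods → 6% + 0% city = 6% → $3.51
Winter coat $99.27: clothing & footwear → 9.25% + 0% city = 9.25% → $9.18
Pizza slice $4.31: hot prepared food → 6% + 0.75% city = 6.75% → $0.29
Laundry detergent $19.14: everything else → 8.5% + 2.5% city = 11% → $2.11
Blazer $234.83: clothing & footwear → 9.25% + 0% city = 9.25% → $21.72
Deli sandwich $8.12: hot prepared food → 6% + 0.75% city = 6.75% → $0.55
Pack of socks $16.64: clothing & footwear → 9.25% + 0% city = 9.25% → $1.54
Café latte $4.94: hot prepared food → 6% + 0.75% city = 6.75% → $0.33
Bike helmet $63.11: sporting goods → 6% + 0% city = 6% → $3.79
Children's picture book $11.15: printed books → 6.75% + 1.75% city = 8.5% → $0.95
Salad bar box $10.59: hot prepared food → 6% + 0.75% city = 6.75% → $0.71
Subtotal = $542.05; tax = $45.46; total due = $587.51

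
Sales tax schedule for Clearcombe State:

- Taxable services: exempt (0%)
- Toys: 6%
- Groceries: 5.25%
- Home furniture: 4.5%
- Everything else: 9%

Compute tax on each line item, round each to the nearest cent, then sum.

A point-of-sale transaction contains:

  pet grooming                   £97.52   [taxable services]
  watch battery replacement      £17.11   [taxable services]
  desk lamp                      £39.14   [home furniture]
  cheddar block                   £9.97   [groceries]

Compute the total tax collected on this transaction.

Pet grooming £97.52: taxable services → 0% → £0.00
Watch battery replacement £17.11: taxable services → 0% → £0.00
Desk lamp £39.14: home furniture → 4.5% → £1.76
Cheddar block £9.97: groceries → 5.25% → £0.52
Total tax = £1.76 + £0.52 = £2.28

£2.28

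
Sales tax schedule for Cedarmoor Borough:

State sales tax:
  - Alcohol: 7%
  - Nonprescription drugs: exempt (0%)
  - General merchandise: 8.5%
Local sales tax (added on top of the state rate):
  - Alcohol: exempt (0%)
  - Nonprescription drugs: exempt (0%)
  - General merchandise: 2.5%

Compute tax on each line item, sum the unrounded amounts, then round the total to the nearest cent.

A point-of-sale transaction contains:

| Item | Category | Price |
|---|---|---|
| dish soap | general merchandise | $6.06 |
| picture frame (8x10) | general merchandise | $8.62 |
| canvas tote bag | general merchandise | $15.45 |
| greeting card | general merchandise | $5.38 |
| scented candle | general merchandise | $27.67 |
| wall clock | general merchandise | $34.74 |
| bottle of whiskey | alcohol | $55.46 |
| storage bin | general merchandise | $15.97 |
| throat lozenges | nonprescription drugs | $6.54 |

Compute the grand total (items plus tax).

Dish soap $6.06: general merchandise → 8.5% + 2.5% local = 11% → $0.6666
Picture frame (8x10) $8.62: general merchandise → 8.5% + 2.5% local = 11% → $0.9482
Canvas tote bag $15.45: general merchandise → 8.5% + 2.5% local = 11% → $1.6995
Greeting card $5.38: general merchandise → 8.5% + 2.5% local = 11% → $0.5918
Scented candle $27.67: general merchandise → 8.5% + 2.5% local = 11% → $3.0437
Wall clock $34.74: general merchandise → 8.5% + 2.5% local = 11% → $3.8214
Bottle of whiskey $55.46: alcohol → 7% + 0% local = 7% → $3.8822
Storage bin $15.97: general merchandise → 8.5% + 2.5% local = 11% → $1.7567
Throat lozenges $6.54: nonprescription drugs → 0% + 0% local = 0% → $0.00
Subtotal = $175.89; unrounded tax = $16.4101 → $16.41; total due = $192.30

$192.30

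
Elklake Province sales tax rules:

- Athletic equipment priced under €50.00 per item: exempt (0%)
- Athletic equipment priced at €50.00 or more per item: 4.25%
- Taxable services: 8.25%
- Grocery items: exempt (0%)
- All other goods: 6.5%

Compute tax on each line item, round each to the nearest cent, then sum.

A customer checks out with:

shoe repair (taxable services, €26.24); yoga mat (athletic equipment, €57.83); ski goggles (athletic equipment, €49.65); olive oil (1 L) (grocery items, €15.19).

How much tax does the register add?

€4.62

Shoe repair €26.24: taxable services → 8.25% → €2.16
Yoga mat €57.83: athletic equipment, €50.00 or more → 4.25% → €2.46
Ski goggles €49.65: athletic equipment, under €50.00 → 0% → €0.00
Olive oil (1 L) €15.19: grocery items → 0% → €0.00
Total tax = €2.16 + €2.46 = €4.62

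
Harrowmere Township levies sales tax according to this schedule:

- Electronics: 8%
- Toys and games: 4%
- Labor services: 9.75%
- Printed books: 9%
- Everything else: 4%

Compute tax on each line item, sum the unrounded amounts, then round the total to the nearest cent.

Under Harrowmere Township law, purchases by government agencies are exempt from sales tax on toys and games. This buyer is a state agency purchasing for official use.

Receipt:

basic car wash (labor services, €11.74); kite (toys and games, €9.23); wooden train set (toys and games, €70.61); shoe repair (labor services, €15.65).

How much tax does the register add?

€2.67

Basic car wash €11.74: labor services → 9.75% → €1.14465
Kite €9.23: toys and games, buyer-exempt → 0% → €0.00
Wooden train set €70.61: toys and games, buyer-exempt → 0% → €0.00
Shoe repair €15.65: labor services → 9.75% → €1.525875
Unrounded tax sum = €2.670525 → €2.67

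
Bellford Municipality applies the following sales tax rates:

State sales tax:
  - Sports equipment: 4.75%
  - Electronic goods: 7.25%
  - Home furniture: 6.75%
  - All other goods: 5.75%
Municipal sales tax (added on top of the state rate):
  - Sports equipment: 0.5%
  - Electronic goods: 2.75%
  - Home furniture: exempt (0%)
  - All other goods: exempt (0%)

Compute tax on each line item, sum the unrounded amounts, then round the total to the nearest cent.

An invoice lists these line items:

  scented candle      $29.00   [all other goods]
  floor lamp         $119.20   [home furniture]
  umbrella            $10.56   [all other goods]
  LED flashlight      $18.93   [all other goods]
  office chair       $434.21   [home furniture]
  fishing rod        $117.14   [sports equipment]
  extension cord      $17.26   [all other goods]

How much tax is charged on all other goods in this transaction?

$4.36

Scented candle $29.00: all other goods → 5.75% + 0% municipal = 5.75% → $1.6675
Umbrella $10.56: all other goods → 5.75% + 0% municipal = 5.75% → $0.6072
LED flashlight $18.93: all other goods → 5.75% + 0% municipal = 5.75% → $1.088475
Extension cord $17.26: all other goods → 5.75% + 0% municipal = 5.75% → $0.99245
Tax on all other goods: unrounded sum = $4.355625 → $4.36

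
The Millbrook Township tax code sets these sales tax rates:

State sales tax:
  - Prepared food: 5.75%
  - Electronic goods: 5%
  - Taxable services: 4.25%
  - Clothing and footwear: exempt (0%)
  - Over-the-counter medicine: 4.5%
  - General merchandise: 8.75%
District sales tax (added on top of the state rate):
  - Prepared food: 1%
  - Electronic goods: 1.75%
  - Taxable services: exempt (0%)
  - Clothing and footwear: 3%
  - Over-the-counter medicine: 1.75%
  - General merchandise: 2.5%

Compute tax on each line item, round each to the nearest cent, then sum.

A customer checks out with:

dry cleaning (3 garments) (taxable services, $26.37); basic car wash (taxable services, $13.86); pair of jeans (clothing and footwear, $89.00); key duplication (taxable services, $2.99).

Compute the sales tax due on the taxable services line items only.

$1.84

Dry cleaning (3 garments) $26.37: taxable services → 4.25% + 0% district = 4.25% → $1.12
Basic car wash $13.86: taxable services → 4.25% + 0% district = 4.25% → $0.59
Key duplication $2.99: taxable services → 4.25% + 0% district = 4.25% → $0.13
Tax on taxable services = $1.12 + $0.59 + $0.13 = $1.84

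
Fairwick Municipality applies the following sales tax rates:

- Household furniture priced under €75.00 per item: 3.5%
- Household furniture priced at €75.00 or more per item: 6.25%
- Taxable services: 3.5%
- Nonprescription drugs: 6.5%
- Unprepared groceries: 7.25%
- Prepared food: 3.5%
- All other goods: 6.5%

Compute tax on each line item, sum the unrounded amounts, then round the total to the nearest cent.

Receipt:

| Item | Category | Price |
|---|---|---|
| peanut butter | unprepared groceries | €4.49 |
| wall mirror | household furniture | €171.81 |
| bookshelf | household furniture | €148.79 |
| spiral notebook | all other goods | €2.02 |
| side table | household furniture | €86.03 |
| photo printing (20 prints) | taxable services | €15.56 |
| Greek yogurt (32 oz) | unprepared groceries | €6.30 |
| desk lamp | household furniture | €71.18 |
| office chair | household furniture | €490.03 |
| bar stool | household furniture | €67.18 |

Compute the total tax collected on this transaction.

Peanut butter €4.49: unprepared groceries → 7.25% → €0.325525
Wall mirror €171.81: household furniture, €75.00 or more → 6.25% → €10.738125
Bookshelf €148.79: household furniture, €75.00 or more → 6.25% → €9.299375
Spiral notebook €2.02: all other goods → 6.5% → €0.1313
Side table €86.03: household furniture, €75.00 or more → 6.25% → €5.376875
Photo printing (20 prints) €15.56: taxable services → 3.5% → €0.5446
Greek yogurt (32 oz) €6.30: unprepared groceries → 7.25% → €0.45675
Desk lamp €71.18: household furniture, under €75.00 → 3.5% → €2.4913
Office chair €490.03: household furniture, €75.00 or more → 6.25% → €30.626875
Bar stool €67.18: household furniture, under €75.00 → 3.5% → €2.3513
Unrounded tax sum = €62.342025 → €62.34

€62.34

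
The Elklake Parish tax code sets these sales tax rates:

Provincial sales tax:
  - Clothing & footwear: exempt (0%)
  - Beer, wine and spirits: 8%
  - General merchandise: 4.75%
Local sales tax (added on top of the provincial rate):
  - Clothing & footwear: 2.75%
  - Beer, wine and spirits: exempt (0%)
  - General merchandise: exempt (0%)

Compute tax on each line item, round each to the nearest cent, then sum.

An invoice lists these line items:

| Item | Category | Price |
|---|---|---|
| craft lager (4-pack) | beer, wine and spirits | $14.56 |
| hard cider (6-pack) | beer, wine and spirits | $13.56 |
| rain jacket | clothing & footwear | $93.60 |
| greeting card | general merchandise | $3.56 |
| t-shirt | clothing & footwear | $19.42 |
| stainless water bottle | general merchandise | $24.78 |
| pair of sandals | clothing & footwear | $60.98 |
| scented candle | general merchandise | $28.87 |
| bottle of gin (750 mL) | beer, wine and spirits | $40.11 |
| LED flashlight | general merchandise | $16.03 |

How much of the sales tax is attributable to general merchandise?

Greeting card $3.56: general merchandise → 4.75% + 0% local = 4.75% → $0.17
Stainless water bottle $24.78: general merchandise → 4.75% + 0% local = 4.75% → $1.18
Scented candle $28.87: general merchandise → 4.75% + 0% local = 4.75% → $1.37
LED flashlight $16.03: general merchandise → 4.75% + 0% local = 4.75% → $0.76
Tax on general merchandise = $0.17 + $1.18 + $1.37 + $0.76 = $3.48

$3.48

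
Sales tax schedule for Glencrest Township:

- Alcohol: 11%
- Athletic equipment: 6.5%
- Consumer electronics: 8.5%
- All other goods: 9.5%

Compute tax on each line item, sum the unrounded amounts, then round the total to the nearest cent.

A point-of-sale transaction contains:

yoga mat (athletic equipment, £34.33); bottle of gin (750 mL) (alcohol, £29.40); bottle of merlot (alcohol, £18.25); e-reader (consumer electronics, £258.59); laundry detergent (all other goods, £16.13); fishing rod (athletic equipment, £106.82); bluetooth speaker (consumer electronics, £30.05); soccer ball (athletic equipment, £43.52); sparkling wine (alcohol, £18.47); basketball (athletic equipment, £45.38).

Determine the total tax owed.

£48.29

Yoga mat £34.33: athletic equipment → 6.5% → £2.23145
Bottle of gin (750 mL) £29.40: alcohol → 11% → £3.234
Bottle of merlot £18.25: alcohol → 11% → £2.0075
E-reader £258.59: consumer electronics → 8.5% → £21.98015
Laundry detergent £16.13: all other goods → 9.5% → £1.53235
Fishing rod £106.82: athletic equipment → 6.5% → £6.9433
Bluetooth speaker £30.05: consumer electronics → 8.5% → £2.55425
Soccer ball £43.52: athletic equipment → 6.5% → £2.8288
Sparkling wine £18.47: alcohol → 11% → £2.0317
Basketball £45.38: athletic equipment → 6.5% → £2.9497
Unrounded tax sum = £48.2932 → £48.29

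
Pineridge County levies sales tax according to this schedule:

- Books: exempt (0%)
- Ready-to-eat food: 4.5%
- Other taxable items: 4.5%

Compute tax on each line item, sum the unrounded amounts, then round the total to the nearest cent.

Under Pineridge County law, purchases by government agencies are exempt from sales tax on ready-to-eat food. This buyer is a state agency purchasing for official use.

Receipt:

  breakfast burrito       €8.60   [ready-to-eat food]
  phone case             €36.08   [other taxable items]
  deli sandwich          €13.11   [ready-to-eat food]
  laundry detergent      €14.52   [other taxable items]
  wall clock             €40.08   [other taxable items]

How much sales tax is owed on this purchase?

€4.08

Breakfast burrito €8.60: ready-to-eat food, buyer-exempt → 0% → €0.00
Phone case €36.08: other taxable items → 4.5% → €1.6236
Deli sandwich €13.11: ready-to-eat food, buyer-exempt → 0% → €0.00
Laundry detergent €14.52: other taxable items → 4.5% → €0.6534
Wall clock €40.08: other taxable items → 4.5% → €1.8036
Unrounded tax sum = €4.0806 → €4.08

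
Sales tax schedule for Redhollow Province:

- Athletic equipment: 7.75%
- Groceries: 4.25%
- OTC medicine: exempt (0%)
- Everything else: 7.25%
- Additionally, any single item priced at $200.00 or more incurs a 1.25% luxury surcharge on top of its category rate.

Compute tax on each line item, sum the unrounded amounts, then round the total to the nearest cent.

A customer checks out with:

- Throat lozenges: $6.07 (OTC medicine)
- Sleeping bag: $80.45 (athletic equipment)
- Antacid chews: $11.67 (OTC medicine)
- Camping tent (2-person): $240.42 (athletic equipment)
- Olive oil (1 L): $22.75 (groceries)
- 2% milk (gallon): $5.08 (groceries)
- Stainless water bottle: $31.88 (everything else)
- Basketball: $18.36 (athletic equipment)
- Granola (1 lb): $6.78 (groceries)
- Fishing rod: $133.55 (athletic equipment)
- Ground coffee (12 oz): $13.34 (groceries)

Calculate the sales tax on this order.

Throat lozenges $6.07: OTC medicine → 0% → $0.00
Sleeping bag $80.45: athletic equipment → 7.75% → $6.234875
Antacid chews $11.67: OTC medicine → 0% → $0.00
Camping tent (2-person) $240.42: athletic equipment → 7.75% + 1.25% surcharge = 9% → $21.6378
Olive oil (1 L) $22.75: groceries → 4.25% → $0.966875
2% milk (gallon) $5.08: groceries → 4.25% → $0.2159
Stainless water bottle $31.88: everything else → 7.25% → $2.3113
Basketball $18.36: athletic equipment → 7.75% → $1.4229
Granola (1 lb) $6.78: groceries → 4.25% → $0.28815
Fishing rod $133.55: athletic equipment → 7.75% → $10.350125
Ground coffee (12 oz) $13.34: groceries → 4.25% → $0.56695
Unrounded tax sum = $43.994875 → $43.99

$43.99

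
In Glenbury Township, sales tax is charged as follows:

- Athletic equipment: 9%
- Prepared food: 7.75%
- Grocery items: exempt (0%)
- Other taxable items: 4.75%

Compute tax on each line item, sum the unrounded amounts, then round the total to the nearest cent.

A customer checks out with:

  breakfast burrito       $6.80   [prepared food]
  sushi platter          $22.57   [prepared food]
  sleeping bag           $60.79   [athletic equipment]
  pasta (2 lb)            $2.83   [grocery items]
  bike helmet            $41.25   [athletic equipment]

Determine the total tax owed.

$11.46

Breakfast burrito $6.80: prepared food → 7.75% → $0.527
Sushi platter $22.57: prepared food → 7.75% → $1.749175
Sleeping bag $60.79: athletic equipment → 9% → $5.4711
Pasta (2 lb) $2.83: grocery items → 0% → $0.00
Bike helmet $41.25: athletic equipment → 9% → $3.7125
Unrounded tax sum = $11.459775 → $11.46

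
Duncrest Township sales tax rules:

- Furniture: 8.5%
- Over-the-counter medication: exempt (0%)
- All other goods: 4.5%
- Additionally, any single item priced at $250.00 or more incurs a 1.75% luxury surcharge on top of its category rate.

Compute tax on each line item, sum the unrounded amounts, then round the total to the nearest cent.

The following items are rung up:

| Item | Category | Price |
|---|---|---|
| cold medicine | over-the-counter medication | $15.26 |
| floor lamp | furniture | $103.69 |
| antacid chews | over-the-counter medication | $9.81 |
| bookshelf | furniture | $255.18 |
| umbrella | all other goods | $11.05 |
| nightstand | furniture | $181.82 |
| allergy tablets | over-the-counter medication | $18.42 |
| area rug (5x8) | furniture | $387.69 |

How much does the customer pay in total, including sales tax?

$1073.58

Cold medicine $15.26: over-the-counter medication → 0% → $0.00
Floor lamp $103.69: furniture → 8.5% → $8.81365
Antacid chews $9.81: over-the-counter medication → 0% → $0.00
Bookshelf $255.18: furniture → 8.5% + 1.75% surcharge = 10.25% → $26.15595
Umbrella $11.05: all other goods → 4.5% → $0.49725
Nightstand $181.82: furniture → 8.5% → $15.4547
Allergy tablets $18.42: over-the-counter medication → 0% → $0.00
Area rug (5x8) $387.69: furniture → 8.5% + 1.75% surcharge = 10.25% → $39.738225
Subtotal = $982.92; unrounded tax = $90.659775 → $90.66; total due = $1073.58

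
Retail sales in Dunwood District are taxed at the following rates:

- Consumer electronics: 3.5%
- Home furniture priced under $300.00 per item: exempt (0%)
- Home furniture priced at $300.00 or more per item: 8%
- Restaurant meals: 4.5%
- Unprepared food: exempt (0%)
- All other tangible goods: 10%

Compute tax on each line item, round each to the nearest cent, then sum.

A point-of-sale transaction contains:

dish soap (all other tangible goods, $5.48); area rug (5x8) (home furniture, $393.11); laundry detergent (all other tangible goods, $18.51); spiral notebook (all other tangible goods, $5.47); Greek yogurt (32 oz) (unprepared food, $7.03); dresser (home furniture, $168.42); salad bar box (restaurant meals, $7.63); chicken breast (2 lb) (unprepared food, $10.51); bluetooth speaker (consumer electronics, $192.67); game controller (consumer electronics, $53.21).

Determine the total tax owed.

$43.34

Dish soap $5.48: all other tangible goods → 10% → $0.55
Area rug (5x8) $393.11: home furniture, $300.00 or more → 8% → $31.45
Laundry detergent $18.51: all other tangible goods → 10% → $1.85
Spiral notebook $5.47: all other tangible goods → 10% → $0.55
Greek yogurt (32 oz) $7.03: unprepared food → 0% → $0.00
Dresser $168.42: home furniture, under $300.00 → 0% → $0.00
Salad bar box $7.63: restaurant meals → 4.5% → $0.34
Chicken breast (2 lb) $10.51: unprepared food → 0% → $0.00
Bluetooth speaker $192.67: consumer electronics → 3.5% → $6.74
Game controller $53.21: consumer electronics → 3.5% → $1.86
Total tax = $0.55 + $31.45 + $1.85 + $0.55 + $0.34 + $6.74 + $1.86 = $43.34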